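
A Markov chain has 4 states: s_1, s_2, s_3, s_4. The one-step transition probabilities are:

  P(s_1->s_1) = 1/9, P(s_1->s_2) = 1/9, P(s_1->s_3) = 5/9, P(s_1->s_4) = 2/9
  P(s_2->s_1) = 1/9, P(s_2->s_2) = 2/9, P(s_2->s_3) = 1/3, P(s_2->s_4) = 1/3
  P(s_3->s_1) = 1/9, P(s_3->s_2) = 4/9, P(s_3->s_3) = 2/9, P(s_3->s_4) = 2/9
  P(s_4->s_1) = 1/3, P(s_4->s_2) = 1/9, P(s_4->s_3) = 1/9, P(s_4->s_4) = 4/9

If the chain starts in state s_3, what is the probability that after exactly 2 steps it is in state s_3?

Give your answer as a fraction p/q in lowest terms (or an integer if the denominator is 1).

Computing P^2 by repeated multiplication:
P^1 =
  s_1: [1/9, 1/9, 5/9, 2/9]
  s_2: [1/9, 2/9, 1/3, 1/3]
  s_3: [1/9, 4/9, 2/9, 2/9]
  s_4: [1/3, 1/9, 1/9, 4/9]
P^2 =
  s_1: [13/81, 25/81, 20/81, 23/81]
  s_2: [5/27, 20/81, 20/81, 26/81]
  s_3: [13/81, 19/81, 23/81, 26/81]
  s_4: [17/81, 13/81, 8/27, 1/3]

(P^2)[s_3 -> s_3] = 23/81

Answer: 23/81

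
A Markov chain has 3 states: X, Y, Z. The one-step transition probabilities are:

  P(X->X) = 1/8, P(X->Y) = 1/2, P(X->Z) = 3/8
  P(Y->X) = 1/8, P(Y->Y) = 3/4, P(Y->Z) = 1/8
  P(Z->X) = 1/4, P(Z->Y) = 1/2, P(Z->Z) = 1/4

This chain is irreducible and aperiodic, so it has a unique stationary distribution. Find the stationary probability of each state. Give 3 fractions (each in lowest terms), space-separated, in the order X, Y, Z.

The stationary distribution satisfies pi = pi * P, i.e.:
  pi_X = 1/8*pi_X + 1/8*pi_Y + 1/4*pi_Z
  pi_Y = 1/2*pi_X + 3/4*pi_Y + 1/2*pi_Z
  pi_Z = 3/8*pi_X + 1/8*pi_Y + 1/4*pi_Z
with normalization: pi_X + pi_Y + pi_Z = 1.

Using the first 2 balance equations plus normalization, the linear system A*pi = b is:
  [-7/8, 1/8, 1/4] . pi = 0
  [1/2, -1/4, 1/2] . pi = 0
  [1, 1, 1] . pi = 1

Solving yields:
  pi_X = 4/27
  pi_Y = 2/3
  pi_Z = 5/27

Verification (pi * P):
  4/27*1/8 + 2/3*1/8 + 5/27*1/4 = 4/27 = pi_X  (ok)
  4/27*1/2 + 2/3*3/4 + 5/27*1/2 = 2/3 = pi_Y  (ok)
  4/27*3/8 + 2/3*1/8 + 5/27*1/4 = 5/27 = pi_Z  (ok)

Answer: 4/27 2/3 5/27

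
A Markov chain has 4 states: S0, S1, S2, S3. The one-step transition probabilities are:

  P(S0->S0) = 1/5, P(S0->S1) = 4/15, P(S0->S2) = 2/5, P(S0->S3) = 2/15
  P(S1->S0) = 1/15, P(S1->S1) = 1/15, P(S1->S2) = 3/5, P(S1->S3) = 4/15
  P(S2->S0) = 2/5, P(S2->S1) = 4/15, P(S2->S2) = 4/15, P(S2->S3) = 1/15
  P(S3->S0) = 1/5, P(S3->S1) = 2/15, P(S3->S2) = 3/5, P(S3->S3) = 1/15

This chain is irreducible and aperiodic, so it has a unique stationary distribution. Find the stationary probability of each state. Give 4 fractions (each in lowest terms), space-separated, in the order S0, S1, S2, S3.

The stationary distribution satisfies pi = pi * P, i.e.:
  pi_S0 = 1/5*pi_S0 + 1/15*pi_S1 + 2/5*pi_S2 + 1/5*pi_S3
  pi_S1 = 4/15*pi_S0 + 1/15*pi_S1 + 4/15*pi_S2 + 2/15*pi_S3
  pi_S2 = 2/5*pi_S0 + 3/5*pi_S1 + 4/15*pi_S2 + 3/5*pi_S3
  pi_S3 = 2/15*pi_S0 + 4/15*pi_S1 + 1/15*pi_S2 + 1/15*pi_S3
with normalization: pi_S0 + pi_S1 + pi_S2 + pi_S3 = 1.

Using the first 3 balance equations plus normalization, the linear system A*pi = b is:
  [-4/5, 1/15, 2/5, 1/5] . pi = 0
  [4/15, -14/15, 4/15, 2/15] . pi = 0
  [2/5, 3/5, -11/15, 3/5] . pi = 0
  [1, 1, 1, 1] . pi = 1

Solving yields:
  pi_S0 = 319/1253
  pi_S1 = 261/1253
  pi_S2 = 516/1253
  pi_S3 = 157/1253

Verification (pi * P):
  319/1253*1/5 + 261/1253*1/15 + 516/1253*2/5 + 157/1253*1/5 = 319/1253 = pi_S0  (ok)
  319/1253*4/15 + 261/1253*1/15 + 516/1253*4/15 + 157/1253*2/15 = 261/1253 = pi_S1  (ok)
  319/1253*2/5 + 261/1253*3/5 + 516/1253*4/15 + 157/1253*3/5 = 516/1253 = pi_S2  (ok)
  319/1253*2/15 + 261/1253*4/15 + 516/1253*1/15 + 157/1253*1/15 = 157/1253 = pi_S3  (ok)

Answer: 319/1253 261/1253 516/1253 157/1253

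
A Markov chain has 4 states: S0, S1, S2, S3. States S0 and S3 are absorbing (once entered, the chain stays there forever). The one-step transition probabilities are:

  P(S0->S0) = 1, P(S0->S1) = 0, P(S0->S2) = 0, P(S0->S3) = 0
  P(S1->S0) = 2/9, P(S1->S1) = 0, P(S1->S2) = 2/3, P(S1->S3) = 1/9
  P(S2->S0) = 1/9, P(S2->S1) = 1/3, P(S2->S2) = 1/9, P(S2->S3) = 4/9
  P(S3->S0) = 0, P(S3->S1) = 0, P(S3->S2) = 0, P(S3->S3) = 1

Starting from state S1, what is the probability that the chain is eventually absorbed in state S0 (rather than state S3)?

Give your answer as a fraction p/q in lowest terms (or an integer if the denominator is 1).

Let a_i = P(absorbed in S0 | start in state i).
Boundary conditions: a_S0 = 1, a_S3 = 0.
For each transient state i, a_i = sum_j P(i->j) * a_j:
  a_S1 = 2/9*a_S0 + 0*a_S1 + 2/3*a_S2 + 1/9*a_S3
  a_S2 = 1/9*a_S0 + 1/3*a_S1 + 1/9*a_S2 + 4/9*a_S3

Substituting a_S0 = 1 and a_S3 = 0, rearrange to (I - Q) a = r where r[i] = P(i -> S0):
  [1, -2/3] . (a_S1, a_S2) = 2/9
  [-1/3, 8/9] . (a_S1, a_S2) = 1/9

Solving yields:
  a_S1 = 11/27
  a_S2 = 5/18

Starting state is S1, so the absorption probability is a_S1 = 11/27.

Answer: 11/27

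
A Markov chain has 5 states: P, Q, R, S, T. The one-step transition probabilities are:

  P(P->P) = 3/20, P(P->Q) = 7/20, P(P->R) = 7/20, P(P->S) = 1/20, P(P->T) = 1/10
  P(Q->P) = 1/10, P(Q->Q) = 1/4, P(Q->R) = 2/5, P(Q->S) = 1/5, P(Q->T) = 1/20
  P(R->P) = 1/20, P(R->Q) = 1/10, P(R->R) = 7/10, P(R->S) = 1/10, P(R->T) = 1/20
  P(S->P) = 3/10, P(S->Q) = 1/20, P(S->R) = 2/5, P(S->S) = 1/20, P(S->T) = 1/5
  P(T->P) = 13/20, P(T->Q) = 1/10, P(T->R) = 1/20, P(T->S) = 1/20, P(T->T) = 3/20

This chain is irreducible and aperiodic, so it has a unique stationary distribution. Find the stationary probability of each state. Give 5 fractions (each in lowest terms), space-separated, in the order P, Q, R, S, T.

Answer: 5417/37323 17299/111969 58334/111969 1010/10179 8975/111969

Derivation:
The stationary distribution satisfies pi = pi * P, i.e.:
  pi_P = 3/20*pi_P + 1/10*pi_Q + 1/20*pi_R + 3/10*pi_S + 13/20*pi_T
  pi_Q = 7/20*pi_P + 1/4*pi_Q + 1/10*pi_R + 1/20*pi_S + 1/10*pi_T
  pi_R = 7/20*pi_P + 2/5*pi_Q + 7/10*pi_R + 2/5*pi_S + 1/20*pi_T
  pi_S = 1/20*pi_P + 1/5*pi_Q + 1/10*pi_R + 1/20*pi_S + 1/20*pi_T
  pi_T = 1/10*pi_P + 1/20*pi_Q + 1/20*pi_R + 1/5*pi_S + 3/20*pi_T
with normalization: pi_P + pi_Q + pi_R + pi_S + pi_T = 1.

Using the first 4 balance equations plus normalization, the linear system A*pi = b is:
  [-17/20, 1/10, 1/20, 3/10, 13/20] . pi = 0
  [7/20, -3/4, 1/10, 1/20, 1/10] . pi = 0
  [7/20, 2/5, -3/10, 2/5, 1/20] . pi = 0
  [1/20, 1/5, 1/10, -19/20, 1/20] . pi = 0
  [1, 1, 1, 1, 1] . pi = 1

Solving yields:
  pi_P = 5417/37323
  pi_Q = 17299/111969
  pi_R = 58334/111969
  pi_S = 1010/10179
  pi_T = 8975/111969

Verification (pi * P):
  5417/37323*3/20 + 17299/111969*1/10 + 58334/111969*1/20 + 1010/10179*3/10 + 8975/111969*13/20 = 5417/37323 = pi_P  (ok)
  5417/37323*7/20 + 17299/111969*1/4 + 58334/111969*1/10 + 1010/10179*1/20 + 8975/111969*1/10 = 17299/111969 = pi_Q  (ok)
  5417/37323*7/20 + 17299/111969*2/5 + 58334/111969*7/10 + 1010/10179*2/5 + 8975/111969*1/20 = 58334/111969 = pi_R  (ok)
  5417/37323*1/20 + 17299/111969*1/5 + 58334/111969*1/10 + 1010/10179*1/20 + 8975/111969*1/20 = 1010/10179 = pi_S  (ok)
  5417/37323*1/10 + 17299/111969*1/20 + 58334/111969*1/20 + 1010/10179*1/5 + 8975/111969*3/20 = 8975/111969 = pi_T  (ok)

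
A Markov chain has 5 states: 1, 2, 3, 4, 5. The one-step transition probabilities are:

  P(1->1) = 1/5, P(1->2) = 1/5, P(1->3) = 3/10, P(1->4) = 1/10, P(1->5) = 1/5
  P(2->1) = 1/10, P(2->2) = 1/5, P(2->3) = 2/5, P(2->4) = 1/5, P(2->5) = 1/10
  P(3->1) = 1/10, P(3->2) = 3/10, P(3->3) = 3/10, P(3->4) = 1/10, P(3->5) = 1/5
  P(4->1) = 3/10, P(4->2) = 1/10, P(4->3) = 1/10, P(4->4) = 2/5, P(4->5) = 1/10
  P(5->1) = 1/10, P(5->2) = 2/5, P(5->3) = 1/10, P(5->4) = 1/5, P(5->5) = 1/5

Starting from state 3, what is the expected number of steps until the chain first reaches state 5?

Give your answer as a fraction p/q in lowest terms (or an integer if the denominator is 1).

Answer: 7130/1139

Derivation:
Let h_i = expected steps to first reach 5 from state i.
Boundary: h_5 = 0.
First-step equations for the other states:
  h_1 = 1 + 1/5*h_1 + 1/5*h_2 + 3/10*h_3 + 1/10*h_4 + 1/5*h_5
  h_2 = 1 + 1/10*h_1 + 1/5*h_2 + 2/5*h_3 + 1/5*h_4 + 1/10*h_5
  h_3 = 1 + 1/10*h_1 + 3/10*h_2 + 3/10*h_3 + 1/10*h_4 + 1/5*h_5
  h_4 = 1 + 3/10*h_1 + 1/10*h_2 + 1/10*h_3 + 2/5*h_4 + 1/10*h_5

Substituting h_5 = 0 and rearranging gives the linear system (I - Q) h = 1:
  [4/5, -1/5, -3/10, -1/10] . (h_1, h_2, h_3, h_4) = 1
  [-1/10, 4/5, -2/5, -1/5] . (h_1, h_2, h_3, h_4) = 1
  [-1/10, -3/10, 7/10, -1/10] . (h_1, h_2, h_3, h_4) = 1
  [-3/10, -1/10, -1/10, 3/5] . (h_1, h_2, h_3, h_4) = 1

Solving yields:
  h_1 = 7050/1139
  h_2 = 7850/1139
  h_3 = 7130/1139
  h_4 = 7920/1139

Starting state is 3, so the expected hitting time is h_3 = 7130/1139.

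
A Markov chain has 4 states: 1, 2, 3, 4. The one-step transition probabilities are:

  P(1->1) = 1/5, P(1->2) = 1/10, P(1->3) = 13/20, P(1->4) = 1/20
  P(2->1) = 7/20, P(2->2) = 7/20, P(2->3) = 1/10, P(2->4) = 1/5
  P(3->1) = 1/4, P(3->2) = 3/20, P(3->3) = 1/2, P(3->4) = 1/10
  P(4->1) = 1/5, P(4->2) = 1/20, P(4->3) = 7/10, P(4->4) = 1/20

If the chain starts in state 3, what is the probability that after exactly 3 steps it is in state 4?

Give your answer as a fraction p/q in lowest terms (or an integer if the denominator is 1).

Answer: 197/2000

Derivation:
Computing P^3 by repeated multiplication:
P^1 =
  1: [1/5, 1/10, 13/20, 1/20]
  2: [7/20, 7/20, 1/10, 1/5]
  3: [1/4, 3/20, 1/2, 1/10]
  4: [1/5, 1/20, 7/10, 1/20]
P^2 =
  1: [99/400, 31/200, 1/2, 39/400]
  2: [103/400, 73/400, 181/400, 43/400]
  3: [99/400, 63/400, 199/400, 39/400]
  4: [97/400, 29/200, 13/25, 37/400]
P^3 =
  1: [993/4000, 1271/8000, 3957/8000, 393/4000]
  2: [1/4, 1303/8000, 3897/8000, 1/10]
  3: [497/2000, 51/320, 3949/8000, 197/2000]
  4: [991/4000, 1261/8000, 159/320, 391/4000]

(P^3)[3 -> 4] = 197/2000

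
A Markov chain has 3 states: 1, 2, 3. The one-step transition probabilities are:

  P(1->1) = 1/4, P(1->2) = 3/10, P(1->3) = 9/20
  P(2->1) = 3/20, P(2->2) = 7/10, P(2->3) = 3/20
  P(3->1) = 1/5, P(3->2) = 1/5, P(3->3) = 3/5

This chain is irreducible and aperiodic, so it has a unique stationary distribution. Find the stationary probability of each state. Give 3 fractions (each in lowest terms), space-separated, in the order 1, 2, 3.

Answer: 3/16 7/16 3/8

Derivation:
The stationary distribution satisfies pi = pi * P, i.e.:
  pi_1 = 1/4*pi_1 + 3/20*pi_2 + 1/5*pi_3
  pi_2 = 3/10*pi_1 + 7/10*pi_2 + 1/5*pi_3
  pi_3 = 9/20*pi_1 + 3/20*pi_2 + 3/5*pi_3
with normalization: pi_1 + pi_2 + pi_3 = 1.

Using the first 2 balance equations plus normalization, the linear system A*pi = b is:
  [-3/4, 3/20, 1/5] . pi = 0
  [3/10, -3/10, 1/5] . pi = 0
  [1, 1, 1] . pi = 1

Solving yields:
  pi_1 = 3/16
  pi_2 = 7/16
  pi_3 = 3/8

Verification (pi * P):
  3/16*1/4 + 7/16*3/20 + 3/8*1/5 = 3/16 = pi_1  (ok)
  3/16*3/10 + 7/16*7/10 + 3/8*1/5 = 7/16 = pi_2  (ok)
  3/16*9/20 + 7/16*3/20 + 3/8*3/5 = 3/8 = pi_3  (ok)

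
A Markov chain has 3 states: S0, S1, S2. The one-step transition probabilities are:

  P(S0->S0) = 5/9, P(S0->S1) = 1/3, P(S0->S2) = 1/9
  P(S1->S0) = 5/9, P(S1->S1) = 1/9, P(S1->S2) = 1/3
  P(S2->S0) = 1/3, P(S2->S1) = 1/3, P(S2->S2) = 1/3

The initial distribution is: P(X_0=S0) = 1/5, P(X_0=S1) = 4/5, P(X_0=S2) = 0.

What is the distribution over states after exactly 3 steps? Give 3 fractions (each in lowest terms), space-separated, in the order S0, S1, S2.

Propagating the distribution step by step (d_{t+1} = d_t * P):
d_0 = (S0=1/5, S1=4/5, S2=0)
  d_1[S0] = 1/5*5/9 + 4/5*5/9 + 0*1/3 = 5/9
  d_1[S1] = 1/5*1/3 + 4/5*1/9 + 0*1/3 = 7/45
  d_1[S2] = 1/5*1/9 + 4/5*1/3 + 0*1/3 = 13/45
d_1 = (S0=5/9, S1=7/45, S2=13/45)
  d_2[S0] = 5/9*5/9 + 7/45*5/9 + 13/45*1/3 = 199/405
  d_2[S1] = 5/9*1/3 + 7/45*1/9 + 13/45*1/3 = 121/405
  d_2[S2] = 5/9*1/9 + 7/45*1/3 + 13/45*1/3 = 17/81
d_2 = (S0=199/405, S1=121/405, S2=17/81)
  d_3[S0] = 199/405*5/9 + 121/405*5/9 + 17/81*1/3 = 371/729
  d_3[S1] = 199/405*1/3 + 121/405*1/9 + 17/81*1/3 = 973/3645
  d_3[S2] = 199/405*1/9 + 121/405*1/3 + 17/81*1/3 = 817/3645
d_3 = (S0=371/729, S1=973/3645, S2=817/3645)

Answer: 371/729 973/3645 817/3645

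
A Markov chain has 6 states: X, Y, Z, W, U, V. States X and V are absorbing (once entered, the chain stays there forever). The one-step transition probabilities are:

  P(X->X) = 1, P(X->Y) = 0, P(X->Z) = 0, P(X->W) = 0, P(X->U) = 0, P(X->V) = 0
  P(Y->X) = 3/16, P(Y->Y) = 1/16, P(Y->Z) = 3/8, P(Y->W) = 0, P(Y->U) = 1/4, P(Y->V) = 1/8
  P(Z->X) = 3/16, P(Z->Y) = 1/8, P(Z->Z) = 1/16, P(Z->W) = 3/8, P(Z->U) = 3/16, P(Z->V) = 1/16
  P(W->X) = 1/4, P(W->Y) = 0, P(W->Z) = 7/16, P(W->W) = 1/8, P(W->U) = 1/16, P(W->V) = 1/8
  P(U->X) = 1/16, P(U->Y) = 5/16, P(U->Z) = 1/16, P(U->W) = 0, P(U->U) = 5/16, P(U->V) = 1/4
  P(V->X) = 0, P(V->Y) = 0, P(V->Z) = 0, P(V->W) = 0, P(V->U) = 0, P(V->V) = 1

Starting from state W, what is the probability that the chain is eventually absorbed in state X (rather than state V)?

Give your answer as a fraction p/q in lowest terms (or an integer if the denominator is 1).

Let a_i = P(absorbed in X | start in state i).
Boundary conditions: a_X = 1, a_V = 0.
For each transient state i, a_i = sum_j P(i->j) * a_j:
  a_Y = 3/16*a_X + 1/16*a_Y + 3/8*a_Z + 0*a_W + 1/4*a_U + 1/8*a_V
  a_Z = 3/16*a_X + 1/8*a_Y + 1/16*a_Z + 3/8*a_W + 3/16*a_U + 1/16*a_V
  a_W = 1/4*a_X + 0*a_Y + 7/16*a_Z + 1/8*a_W + 1/16*a_U + 1/8*a_V
  a_U = 1/16*a_X + 5/16*a_Y + 1/16*a_Z + 0*a_W + 5/16*a_U + 1/4*a_V

Substituting a_X = 1 and a_V = 0, rearrange to (I - Q) a = r where r[i] = P(i -> X):
  [15/16, -3/8, 0, -1/4] . (a_Y, a_Z, a_W, a_U) = 3/16
  [-1/8, 15/16, -3/8, -3/16] . (a_Y, a_Z, a_W, a_U) = 3/16
  [0, -7/16, 7/8, -1/16] . (a_Y, a_Z, a_W, a_U) = 1/4
  [-5/16, -1/16, 0, 11/16] . (a_Y, a_Z, a_W, a_U) = 1/16

Solving yields:
  a_Y = 549/1012
  a_Z = 6023/10120
  a_W = 3093/5060
  a_U = 3963/10120

Starting state is W, so the absorption probability is a_W = 3093/5060.

Answer: 3093/5060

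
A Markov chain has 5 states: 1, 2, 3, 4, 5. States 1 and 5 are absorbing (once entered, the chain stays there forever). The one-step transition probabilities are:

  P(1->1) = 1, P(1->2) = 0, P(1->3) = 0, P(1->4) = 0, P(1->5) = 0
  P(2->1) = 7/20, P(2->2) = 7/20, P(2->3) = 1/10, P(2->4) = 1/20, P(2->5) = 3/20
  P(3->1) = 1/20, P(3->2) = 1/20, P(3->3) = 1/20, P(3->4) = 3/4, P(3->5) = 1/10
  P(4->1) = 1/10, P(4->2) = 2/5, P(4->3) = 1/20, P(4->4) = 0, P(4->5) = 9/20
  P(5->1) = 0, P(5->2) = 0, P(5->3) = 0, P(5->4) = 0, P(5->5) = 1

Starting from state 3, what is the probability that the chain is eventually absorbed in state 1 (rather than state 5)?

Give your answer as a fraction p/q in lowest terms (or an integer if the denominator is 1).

Answer: 29/77

Derivation:
Let a_i = P(absorbed in 1 | start in state i).
Boundary conditions: a_1 = 1, a_5 = 0.
For each transient state i, a_i = sum_j P(i->j) * a_j:
  a_2 = 7/20*a_1 + 7/20*a_2 + 1/10*a_3 + 1/20*a_4 + 3/20*a_5
  a_3 = 1/20*a_1 + 1/20*a_2 + 1/20*a_3 + 3/4*a_4 + 1/10*a_5
  a_4 = 1/10*a_1 + 2/5*a_2 + 1/20*a_3 + 0*a_4 + 9/20*a_5

Substituting a_1 = 1 and a_5 = 0, rearrange to (I - Q) a = r where r[i] = P(i -> 1):
  [13/20, -1/10, -1/20] . (a_2, a_3, a_4) = 7/20
  [-1/20, 19/20, -3/4] . (a_2, a_3, a_4) = 1/20
  [-2/5, -1/20, 1] . (a_2, a_3, a_4) = 1/10

Solving yields:
  a_2 = 1347/2156
  a_3 = 29/77
  a_4 = 795/2156

Starting state is 3, so the absorption probability is a_3 = 29/77.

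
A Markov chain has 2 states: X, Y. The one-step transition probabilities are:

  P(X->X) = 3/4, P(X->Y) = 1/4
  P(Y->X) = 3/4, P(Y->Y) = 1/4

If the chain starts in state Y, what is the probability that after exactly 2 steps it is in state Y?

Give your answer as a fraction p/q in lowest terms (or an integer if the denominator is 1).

Computing P^2 by repeated multiplication:
P^1 =
  X: [3/4, 1/4]
  Y: [3/4, 1/4]
P^2 =
  X: [3/4, 1/4]
  Y: [3/4, 1/4]

(P^2)[Y -> Y] = 1/4

Answer: 1/4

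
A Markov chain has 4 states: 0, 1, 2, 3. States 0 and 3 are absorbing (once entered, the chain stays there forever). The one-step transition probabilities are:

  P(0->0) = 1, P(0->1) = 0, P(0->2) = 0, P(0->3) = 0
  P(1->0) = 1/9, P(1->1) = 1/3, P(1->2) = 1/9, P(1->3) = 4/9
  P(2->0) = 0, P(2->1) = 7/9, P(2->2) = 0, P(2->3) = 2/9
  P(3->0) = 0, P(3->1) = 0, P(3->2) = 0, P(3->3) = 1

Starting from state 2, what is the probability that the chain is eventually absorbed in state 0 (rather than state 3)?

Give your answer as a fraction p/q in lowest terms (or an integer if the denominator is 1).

Answer: 7/47

Derivation:
Let a_i = P(absorbed in 0 | start in state i).
Boundary conditions: a_0 = 1, a_3 = 0.
For each transient state i, a_i = sum_j P(i->j) * a_j:
  a_1 = 1/9*a_0 + 1/3*a_1 + 1/9*a_2 + 4/9*a_3
  a_2 = 0*a_0 + 7/9*a_1 + 0*a_2 + 2/9*a_3

Substituting a_0 = 1 and a_3 = 0, rearrange to (I - Q) a = r where r[i] = P(i -> 0):
  [2/3, -1/9] . (a_1, a_2) = 1/9
  [-7/9, 1] . (a_1, a_2) = 0

Solving yields:
  a_1 = 9/47
  a_2 = 7/47

Starting state is 2, so the absorption probability is a_2 = 7/47.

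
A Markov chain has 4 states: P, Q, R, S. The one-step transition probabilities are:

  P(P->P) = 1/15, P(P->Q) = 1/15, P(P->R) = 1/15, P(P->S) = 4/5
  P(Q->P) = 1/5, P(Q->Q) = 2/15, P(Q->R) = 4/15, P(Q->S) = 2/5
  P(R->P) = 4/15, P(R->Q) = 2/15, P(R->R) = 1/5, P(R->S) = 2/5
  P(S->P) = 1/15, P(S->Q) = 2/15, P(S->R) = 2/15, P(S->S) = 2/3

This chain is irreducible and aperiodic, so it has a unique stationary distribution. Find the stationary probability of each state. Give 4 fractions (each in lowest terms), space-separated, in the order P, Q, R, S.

The stationary distribution satisfies pi = pi * P, i.e.:
  pi_P = 1/15*pi_P + 1/5*pi_Q + 4/15*pi_R + 1/15*pi_S
  pi_Q = 1/15*pi_P + 2/15*pi_Q + 2/15*pi_R + 2/15*pi_S
  pi_R = 1/15*pi_P + 4/15*pi_Q + 1/5*pi_R + 2/15*pi_S
  pi_S = 4/5*pi_P + 2/5*pi_Q + 2/5*pi_R + 2/3*pi_S
with normalization: pi_P + pi_Q + pi_R + pi_S = 1.

Using the first 3 balance equations plus normalization, the linear system A*pi = b is:
  [-14/15, 1/5, 4/15, 1/15] . pi = 0
  [1/15, -13/15, 2/15, 2/15] . pi = 0
  [1/15, 4/15, -4/5, 2/15] . pi = 0
  [1, 1, 1, 1] . pi = 1

Solving yields:
  pi_P = 368/3229
  pi_Q = 406/3229
  pi_R = 493/3229
  pi_S = 1962/3229

Verification (pi * P):
  368/3229*1/15 + 406/3229*1/5 + 493/3229*4/15 + 1962/3229*1/15 = 368/3229 = pi_P  (ok)
  368/3229*1/15 + 406/3229*2/15 + 493/3229*2/15 + 1962/3229*2/15 = 406/3229 = pi_Q  (ok)
  368/3229*1/15 + 406/3229*4/15 + 493/3229*1/5 + 1962/3229*2/15 = 493/3229 = pi_R  (ok)
  368/3229*4/5 + 406/3229*2/5 + 493/3229*2/5 + 1962/3229*2/3 = 1962/3229 = pi_S  (ok)

Answer: 368/3229 406/3229 493/3229 1962/3229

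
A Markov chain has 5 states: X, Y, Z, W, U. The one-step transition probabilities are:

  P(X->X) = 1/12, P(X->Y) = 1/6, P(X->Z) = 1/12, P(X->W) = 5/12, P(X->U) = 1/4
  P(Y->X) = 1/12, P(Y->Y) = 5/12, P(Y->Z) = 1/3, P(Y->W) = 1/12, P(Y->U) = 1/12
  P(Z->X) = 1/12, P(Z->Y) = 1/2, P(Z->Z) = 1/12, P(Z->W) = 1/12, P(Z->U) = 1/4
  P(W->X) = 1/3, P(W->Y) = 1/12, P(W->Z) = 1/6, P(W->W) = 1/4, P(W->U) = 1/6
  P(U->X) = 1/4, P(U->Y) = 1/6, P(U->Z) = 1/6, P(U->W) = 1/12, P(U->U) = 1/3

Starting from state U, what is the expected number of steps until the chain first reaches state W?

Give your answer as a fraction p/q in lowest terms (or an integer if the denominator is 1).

Let h_i = expected steps to first reach W from state i.
Boundary: h_W = 0.
First-step equations for the other states:
  h_X = 1 + 1/12*h_X + 1/6*h_Y + 1/12*h_Z + 5/12*h_W + 1/4*h_U
  h_Y = 1 + 1/12*h_X + 5/12*h_Y + 1/3*h_Z + 1/12*h_W + 1/12*h_U
  h_Z = 1 + 1/12*h_X + 1/2*h_Y + 1/12*h_Z + 1/12*h_W + 1/4*h_U
  h_U = 1 + 1/4*h_X + 1/6*h_Y + 1/6*h_Z + 1/12*h_W + 1/3*h_U

Substituting h_W = 0 and rearranging gives the linear system (I - Q) h = 1:
  [11/12, -1/6, -1/12, -1/4] . (h_X, h_Y, h_Z, h_U) = 1
  [-1/12, 7/12, -1/3, -1/12] . (h_X, h_Y, h_Z, h_U) = 1
  [-1/12, -1/2, 11/12, -1/4] . (h_X, h_Y, h_Z, h_U) = 1
  [-1/4, -1/6, -1/6, 2/3] . (h_X, h_Y, h_Z, h_U) = 1

Solving yields:
  h_X = 1596/295
  h_Y = 486/59
  h_Z = 2406/295
  h_U = 450/59

Starting state is U, so the expected hitting time is h_U = 450/59.

Answer: 450/59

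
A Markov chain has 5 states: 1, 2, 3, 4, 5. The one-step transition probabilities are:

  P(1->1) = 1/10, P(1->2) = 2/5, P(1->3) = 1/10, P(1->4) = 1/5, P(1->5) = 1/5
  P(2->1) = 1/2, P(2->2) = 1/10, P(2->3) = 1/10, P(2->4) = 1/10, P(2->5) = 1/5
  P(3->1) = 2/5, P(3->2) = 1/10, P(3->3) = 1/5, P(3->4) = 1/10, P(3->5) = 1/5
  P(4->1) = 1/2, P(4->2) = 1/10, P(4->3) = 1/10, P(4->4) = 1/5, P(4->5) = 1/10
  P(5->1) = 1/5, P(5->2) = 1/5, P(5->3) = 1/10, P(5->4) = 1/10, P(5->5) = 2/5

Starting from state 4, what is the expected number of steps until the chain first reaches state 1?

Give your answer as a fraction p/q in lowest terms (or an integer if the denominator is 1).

Let h_i = expected steps to first reach 1 from state i.
Boundary: h_1 = 0.
First-step equations for the other states:
  h_2 = 1 + 1/2*h_1 + 1/10*h_2 + 1/10*h_3 + 1/10*h_4 + 1/5*h_5
  h_3 = 1 + 2/5*h_1 + 1/10*h_2 + 1/5*h_3 + 1/10*h_4 + 1/5*h_5
  h_4 = 1 + 1/2*h_1 + 1/10*h_2 + 1/10*h_3 + 1/5*h_4 + 1/10*h_5
  h_5 = 1 + 1/5*h_1 + 1/5*h_2 + 1/10*h_3 + 1/10*h_4 + 2/5*h_5

Substituting h_1 = 0 and rearranging gives the linear system (I - Q) h = 1:
  [9/10, -1/10, -1/10, -1/5] . (h_2, h_3, h_4, h_5) = 1
  [-1/10, 4/5, -1/10, -1/5] . (h_2, h_3, h_4, h_5) = 1
  [-1/10, -1/10, 4/5, -1/10] . (h_2, h_3, h_4, h_5) = 1
  [-1/5, -1/10, -1/10, 3/5] . (h_2, h_3, h_4, h_5) = 1

Solving yields:
  h_2 = 720/301
  h_3 = 800/301
  h_4 = 690/301
  h_5 = 990/301

Starting state is 4, so the expected hitting time is h_4 = 690/301.

Answer: 690/301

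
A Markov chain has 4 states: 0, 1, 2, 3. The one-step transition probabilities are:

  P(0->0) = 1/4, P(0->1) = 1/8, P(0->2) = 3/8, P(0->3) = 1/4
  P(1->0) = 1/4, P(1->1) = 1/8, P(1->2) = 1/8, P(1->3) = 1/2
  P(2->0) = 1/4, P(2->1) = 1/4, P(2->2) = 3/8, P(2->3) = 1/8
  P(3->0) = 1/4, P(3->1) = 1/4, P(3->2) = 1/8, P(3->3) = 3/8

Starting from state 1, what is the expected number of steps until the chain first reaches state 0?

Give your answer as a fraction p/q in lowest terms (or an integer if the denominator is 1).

Answer: 4

Derivation:
Let h_i = expected steps to first reach 0 from state i.
Boundary: h_0 = 0.
First-step equations for the other states:
  h_1 = 1 + 1/4*h_0 + 1/8*h_1 + 1/8*h_2 + 1/2*h_3
  h_2 = 1 + 1/4*h_0 + 1/4*h_1 + 3/8*h_2 + 1/8*h_3
  h_3 = 1 + 1/4*h_0 + 1/4*h_1 + 1/8*h_2 + 3/8*h_3

Substituting h_0 = 0 and rearranging gives the linear system (I - Q) h = 1:
  [7/8, -1/8, -1/2] . (h_1, h_2, h_3) = 1
  [-1/4, 5/8, -1/8] . (h_1, h_2, h_3) = 1
  [-1/4, -1/8, 5/8] . (h_1, h_2, h_3) = 1

Solving yields:
  h_1 = 4
  h_2 = 4
  h_3 = 4

Starting state is 1, so the expected hitting time is h_1 = 4.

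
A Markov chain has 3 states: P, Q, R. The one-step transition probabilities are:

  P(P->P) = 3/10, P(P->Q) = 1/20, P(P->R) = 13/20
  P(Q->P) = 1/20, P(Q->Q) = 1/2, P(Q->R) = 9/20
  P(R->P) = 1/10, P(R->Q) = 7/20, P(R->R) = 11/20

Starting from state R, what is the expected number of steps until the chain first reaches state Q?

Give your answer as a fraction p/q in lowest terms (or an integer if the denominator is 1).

Answer: 16/5

Derivation:
Let h_i = expected steps to first reach Q from state i.
Boundary: h_Q = 0.
First-step equations for the other states:
  h_P = 1 + 3/10*h_P + 1/20*h_Q + 13/20*h_R
  h_R = 1 + 1/10*h_P + 7/20*h_Q + 11/20*h_R

Substituting h_Q = 0 and rearranging gives the linear system (I - Q) h = 1:
  [7/10, -13/20] . (h_P, h_R) = 1
  [-1/10, 9/20] . (h_P, h_R) = 1

Solving yields:
  h_P = 22/5
  h_R = 16/5

Starting state is R, so the expected hitting time is h_R = 16/5.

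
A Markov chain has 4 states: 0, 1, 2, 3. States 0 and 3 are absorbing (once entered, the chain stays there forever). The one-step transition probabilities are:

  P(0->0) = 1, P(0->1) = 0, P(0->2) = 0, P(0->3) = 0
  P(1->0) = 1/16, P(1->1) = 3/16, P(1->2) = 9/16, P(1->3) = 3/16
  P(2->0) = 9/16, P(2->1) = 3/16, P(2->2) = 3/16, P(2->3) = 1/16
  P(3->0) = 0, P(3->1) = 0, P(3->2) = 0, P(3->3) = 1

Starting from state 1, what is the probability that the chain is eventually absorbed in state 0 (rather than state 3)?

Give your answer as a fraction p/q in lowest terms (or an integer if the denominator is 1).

Answer: 47/71

Derivation:
Let a_i = P(absorbed in 0 | start in state i).
Boundary conditions: a_0 = 1, a_3 = 0.
For each transient state i, a_i = sum_j P(i->j) * a_j:
  a_1 = 1/16*a_0 + 3/16*a_1 + 9/16*a_2 + 3/16*a_3
  a_2 = 9/16*a_0 + 3/16*a_1 + 3/16*a_2 + 1/16*a_3

Substituting a_0 = 1 and a_3 = 0, rearrange to (I - Q) a = r where r[i] = P(i -> 0):
  [13/16, -9/16] . (a_1, a_2) = 1/16
  [-3/16, 13/16] . (a_1, a_2) = 9/16

Solving yields:
  a_1 = 47/71
  a_2 = 60/71

Starting state is 1, so the absorption probability is a_1 = 47/71.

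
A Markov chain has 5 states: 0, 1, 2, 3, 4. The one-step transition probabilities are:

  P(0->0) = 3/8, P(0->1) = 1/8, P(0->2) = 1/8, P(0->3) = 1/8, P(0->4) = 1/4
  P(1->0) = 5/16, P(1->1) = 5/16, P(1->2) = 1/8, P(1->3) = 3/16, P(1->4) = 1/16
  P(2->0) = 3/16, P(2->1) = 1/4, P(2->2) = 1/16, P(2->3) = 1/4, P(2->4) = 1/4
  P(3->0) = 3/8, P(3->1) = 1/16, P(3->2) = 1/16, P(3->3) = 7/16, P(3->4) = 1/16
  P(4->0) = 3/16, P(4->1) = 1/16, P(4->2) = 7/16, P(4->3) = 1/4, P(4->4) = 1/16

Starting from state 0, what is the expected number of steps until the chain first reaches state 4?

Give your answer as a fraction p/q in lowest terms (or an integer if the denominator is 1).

Let h_i = expected steps to first reach 4 from state i.
Boundary: h_4 = 0.
First-step equations for the other states:
  h_0 = 1 + 3/8*h_0 + 1/8*h_1 + 1/8*h_2 + 1/8*h_3 + 1/4*h_4
  h_1 = 1 + 5/16*h_0 + 5/16*h_1 + 1/8*h_2 + 3/16*h_3 + 1/16*h_4
  h_2 = 1 + 3/16*h_0 + 1/4*h_1 + 1/16*h_2 + 1/4*h_3 + 1/4*h_4
  h_3 = 1 + 3/8*h_0 + 1/16*h_1 + 1/16*h_2 + 7/16*h_3 + 1/16*h_4

Substituting h_4 = 0 and rearranging gives the linear system (I - Q) h = 1:
  [5/8, -1/8, -1/8, -1/8] . (h_0, h_1, h_2, h_3) = 1
  [-5/16, 11/16, -1/8, -3/16] . (h_0, h_1, h_2, h_3) = 1
  [-3/16, -1/4, 15/16, -1/4] . (h_0, h_1, h_2, h_3) = 1
  [-3/8, -1/16, -1/16, 9/16] . (h_0, h_1, h_2, h_3) = 1

Solving yields:
  h_0 = 619/112
  h_1 = 221/32
  h_2 = 655/112
  h_3 = 1541/224

Starting state is 0, so the expected hitting time is h_0 = 619/112.

Answer: 619/112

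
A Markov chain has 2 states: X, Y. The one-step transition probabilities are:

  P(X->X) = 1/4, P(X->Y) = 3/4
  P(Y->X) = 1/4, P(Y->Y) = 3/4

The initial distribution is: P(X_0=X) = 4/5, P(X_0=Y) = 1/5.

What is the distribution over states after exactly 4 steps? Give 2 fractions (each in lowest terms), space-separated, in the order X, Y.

Propagating the distribution step by step (d_{t+1} = d_t * P):
d_0 = (X=4/5, Y=1/5)
  d_1[X] = 4/5*1/4 + 1/5*1/4 = 1/4
  d_1[Y] = 4/5*3/4 + 1/5*3/4 = 3/4
d_1 = (X=1/4, Y=3/4)
  d_2[X] = 1/4*1/4 + 3/4*1/4 = 1/4
  d_2[Y] = 1/4*3/4 + 3/4*3/4 = 3/4
d_2 = (X=1/4, Y=3/4)
  d_3[X] = 1/4*1/4 + 3/4*1/4 = 1/4
  d_3[Y] = 1/4*3/4 + 3/4*3/4 = 3/4
d_3 = (X=1/4, Y=3/4)
  d_4[X] = 1/4*1/4 + 3/4*1/4 = 1/4
  d_4[Y] = 1/4*3/4 + 3/4*3/4 = 3/4
d_4 = (X=1/4, Y=3/4)

Answer: 1/4 3/4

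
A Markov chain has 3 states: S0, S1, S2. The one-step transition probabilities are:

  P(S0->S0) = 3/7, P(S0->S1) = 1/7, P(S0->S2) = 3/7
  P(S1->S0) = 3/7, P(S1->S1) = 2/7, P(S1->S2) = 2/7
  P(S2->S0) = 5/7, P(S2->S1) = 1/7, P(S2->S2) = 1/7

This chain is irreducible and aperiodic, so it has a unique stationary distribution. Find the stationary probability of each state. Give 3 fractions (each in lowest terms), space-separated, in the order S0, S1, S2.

Answer: 14/27 1/6 17/54

Derivation:
The stationary distribution satisfies pi = pi * P, i.e.:
  pi_S0 = 3/7*pi_S0 + 3/7*pi_S1 + 5/7*pi_S2
  pi_S1 = 1/7*pi_S0 + 2/7*pi_S1 + 1/7*pi_S2
  pi_S2 = 3/7*pi_S0 + 2/7*pi_S1 + 1/7*pi_S2
with normalization: pi_S0 + pi_S1 + pi_S2 = 1.

Using the first 2 balance equations plus normalization, the linear system A*pi = b is:
  [-4/7, 3/7, 5/7] . pi = 0
  [1/7, -5/7, 1/7] . pi = 0
  [1, 1, 1] . pi = 1

Solving yields:
  pi_S0 = 14/27
  pi_S1 = 1/6
  pi_S2 = 17/54

Verification (pi * P):
  14/27*3/7 + 1/6*3/7 + 17/54*5/7 = 14/27 = pi_S0  (ok)
  14/27*1/7 + 1/6*2/7 + 17/54*1/7 = 1/6 = pi_S1  (ok)
  14/27*3/7 + 1/6*2/7 + 17/54*1/7 = 17/54 = pi_S2  (ok)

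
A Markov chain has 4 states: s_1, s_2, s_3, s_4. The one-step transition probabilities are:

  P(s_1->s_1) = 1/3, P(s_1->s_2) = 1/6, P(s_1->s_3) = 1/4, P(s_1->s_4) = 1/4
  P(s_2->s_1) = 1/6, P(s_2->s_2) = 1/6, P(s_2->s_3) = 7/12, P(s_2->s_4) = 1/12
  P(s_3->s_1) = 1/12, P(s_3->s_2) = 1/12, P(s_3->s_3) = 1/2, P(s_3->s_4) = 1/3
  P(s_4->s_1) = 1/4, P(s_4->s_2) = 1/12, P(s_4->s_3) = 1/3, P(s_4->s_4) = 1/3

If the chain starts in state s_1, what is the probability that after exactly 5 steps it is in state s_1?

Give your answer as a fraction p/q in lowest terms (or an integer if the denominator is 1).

Computing P^5 by repeated multiplication:
P^1 =
  s_1: [1/3, 1/6, 1/4, 1/4]
  s_2: [1/6, 1/6, 7/12, 1/12]
  s_3: [1/12, 1/12, 1/2, 1/3]
  s_4: [1/4, 1/12, 1/3, 1/3]
P^2 =
  s_1: [2/9, 1/8, 7/18, 19/72]
  s_2: [11/72, 1/9, 11/24, 5/18]
  s_3: [1/6, 7/72, 31/72, 11/36]
  s_4: [5/24, 1/9, 7/18, 7/24]
P^3 =
  s_1: [167/864, 97/864, 355/864, 245/864]
  s_2: [17/96, 91/864, 367/864, 253/864]
  s_3: [53/288, 91/864, 359/864, 85/288]
  s_4: [167/864, 95/864, 353/864, 83/288]
P^4 =
  s_1: [61/324, 47/432, 715/1728, 1499/5184]
  s_2: [5/27, 277/2592, 2155/5184, 505/1728]
  s_3: [971/5184, 557/5184, 67/162, 7/24]
  s_4: [979/5184, 563/5184, 535/1296, 751/2592]
P^5 =
  s_1: [5837/31104, 1681/15552, 12871/31104, 4517/15552]
  s_2: [91/486, 3349/31104, 6437/15552, 3019/10368]
  s_3: [5839/31104, 839/7776, 6431/15552, 9047/31104]
  s_4: [487/2592, 1121/10368, 12863/31104, 4517/15552]

(P^5)[s_1 -> s_1] = 5837/31104

Answer: 5837/31104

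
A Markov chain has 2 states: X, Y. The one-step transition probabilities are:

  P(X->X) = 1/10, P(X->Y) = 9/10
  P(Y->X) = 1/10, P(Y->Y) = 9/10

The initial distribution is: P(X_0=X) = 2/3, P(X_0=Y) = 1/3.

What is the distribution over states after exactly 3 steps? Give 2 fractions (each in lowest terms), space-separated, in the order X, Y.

Answer: 1/10 9/10

Derivation:
Propagating the distribution step by step (d_{t+1} = d_t * P):
d_0 = (X=2/3, Y=1/3)
  d_1[X] = 2/3*1/10 + 1/3*1/10 = 1/10
  d_1[Y] = 2/3*9/10 + 1/3*9/10 = 9/10
d_1 = (X=1/10, Y=9/10)
  d_2[X] = 1/10*1/10 + 9/10*1/10 = 1/10
  d_2[Y] = 1/10*9/10 + 9/10*9/10 = 9/10
d_2 = (X=1/10, Y=9/10)
  d_3[X] = 1/10*1/10 + 9/10*1/10 = 1/10
  d_3[Y] = 1/10*9/10 + 9/10*9/10 = 9/10
d_3 = (X=1/10, Y=9/10)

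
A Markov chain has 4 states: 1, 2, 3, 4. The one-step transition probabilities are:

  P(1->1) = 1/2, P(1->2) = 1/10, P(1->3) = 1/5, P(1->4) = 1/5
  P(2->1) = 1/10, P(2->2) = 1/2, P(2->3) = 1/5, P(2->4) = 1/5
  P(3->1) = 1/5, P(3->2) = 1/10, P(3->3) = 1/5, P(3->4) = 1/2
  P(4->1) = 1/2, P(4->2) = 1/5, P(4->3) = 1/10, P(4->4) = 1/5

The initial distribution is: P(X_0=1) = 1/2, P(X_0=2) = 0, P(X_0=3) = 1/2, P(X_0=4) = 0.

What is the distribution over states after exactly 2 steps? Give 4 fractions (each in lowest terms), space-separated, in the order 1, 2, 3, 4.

Answer: 2/5 7/40 33/200 13/50

Derivation:
Propagating the distribution step by step (d_{t+1} = d_t * P):
d_0 = (1=1/2, 2=0, 3=1/2, 4=0)
  d_1[1] = 1/2*1/2 + 0*1/10 + 1/2*1/5 + 0*1/2 = 7/20
  d_1[2] = 1/2*1/10 + 0*1/2 + 1/2*1/10 + 0*1/5 = 1/10
  d_1[3] = 1/2*1/5 + 0*1/5 + 1/2*1/5 + 0*1/10 = 1/5
  d_1[4] = 1/2*1/5 + 0*1/5 + 1/2*1/2 + 0*1/5 = 7/20
d_1 = (1=7/20, 2=1/10, 3=1/5, 4=7/20)
  d_2[1] = 7/20*1/2 + 1/10*1/10 + 1/5*1/5 + 7/20*1/2 = 2/5
  d_2[2] = 7/20*1/10 + 1/10*1/2 + 1/5*1/10 + 7/20*1/5 = 7/40
  d_2[3] = 7/20*1/5 + 1/10*1/5 + 1/5*1/5 + 7/20*1/10 = 33/200
  d_2[4] = 7/20*1/5 + 1/10*1/5 + 1/5*1/2 + 7/20*1/5 = 13/50
d_2 = (1=2/5, 2=7/40, 3=33/200, 4=13/50)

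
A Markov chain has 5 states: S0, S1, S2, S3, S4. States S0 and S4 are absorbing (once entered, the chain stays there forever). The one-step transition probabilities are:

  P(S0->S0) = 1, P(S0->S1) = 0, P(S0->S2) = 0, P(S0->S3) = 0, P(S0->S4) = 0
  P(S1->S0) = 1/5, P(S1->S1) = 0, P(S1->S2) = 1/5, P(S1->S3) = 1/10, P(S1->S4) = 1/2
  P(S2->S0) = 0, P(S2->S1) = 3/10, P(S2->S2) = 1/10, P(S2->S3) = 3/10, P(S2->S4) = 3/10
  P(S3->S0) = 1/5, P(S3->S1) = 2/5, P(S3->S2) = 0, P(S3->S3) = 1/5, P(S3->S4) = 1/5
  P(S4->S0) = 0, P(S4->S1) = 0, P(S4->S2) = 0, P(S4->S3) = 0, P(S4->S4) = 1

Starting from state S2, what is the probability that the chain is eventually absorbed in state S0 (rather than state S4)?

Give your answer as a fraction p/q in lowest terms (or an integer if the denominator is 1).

Answer: 23/102

Derivation:
Let a_i = P(absorbed in S0 | start in state i).
Boundary conditions: a_S0 = 1, a_S4 = 0.
For each transient state i, a_i = sum_j P(i->j) * a_j:
  a_S1 = 1/5*a_S0 + 0*a_S1 + 1/5*a_S2 + 1/10*a_S3 + 1/2*a_S4
  a_S2 = 0*a_S0 + 3/10*a_S1 + 1/10*a_S2 + 3/10*a_S3 + 3/10*a_S4
  a_S3 = 1/5*a_S0 + 2/5*a_S1 + 0*a_S2 + 1/5*a_S3 + 1/5*a_S4

Substituting a_S0 = 1 and a_S4 = 0, rearrange to (I - Q) a = r where r[i] = P(i -> S0):
  [1, -1/5, -1/10] . (a_S1, a_S2, a_S3) = 1/5
  [-3/10, 9/10, -3/10] . (a_S1, a_S2, a_S3) = 0
  [-2/5, 0, 4/5] . (a_S1, a_S2, a_S3) = 1/5

Solving yields:
  a_S1 = 29/102
  a_S2 = 23/102
  a_S3 = 20/51

Starting state is S2, so the absorption probability is a_S2 = 23/102.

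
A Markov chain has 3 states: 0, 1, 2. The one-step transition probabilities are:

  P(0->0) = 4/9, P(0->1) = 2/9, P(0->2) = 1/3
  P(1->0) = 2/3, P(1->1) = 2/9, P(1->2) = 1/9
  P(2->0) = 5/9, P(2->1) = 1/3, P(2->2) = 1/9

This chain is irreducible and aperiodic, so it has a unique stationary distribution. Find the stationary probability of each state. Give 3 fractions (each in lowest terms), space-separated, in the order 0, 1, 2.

The stationary distribution satisfies pi = pi * P, i.e.:
  pi_0 = 4/9*pi_0 + 2/3*pi_1 + 5/9*pi_2
  pi_1 = 2/9*pi_0 + 2/9*pi_1 + 1/3*pi_2
  pi_2 = 1/3*pi_0 + 1/9*pi_1 + 1/9*pi_2
with normalization: pi_0 + pi_1 + pi_2 = 1.

Using the first 2 balance equations plus normalization, the linear system A*pi = b is:
  [-5/9, 2/3, 5/9] . pi = 0
  [2/9, -7/9, 1/3] . pi = 0
  [1, 1, 1] . pi = 1

Solving yields:
  pi_0 = 53/101
  pi_1 = 25/101
  pi_2 = 23/101

Verification (pi * P):
  53/101*4/9 + 25/101*2/3 + 23/101*5/9 = 53/101 = pi_0  (ok)
  53/101*2/9 + 25/101*2/9 + 23/101*1/3 = 25/101 = pi_1  (ok)
  53/101*1/3 + 25/101*1/9 + 23/101*1/9 = 23/101 = pi_2  (ok)

Answer: 53/101 25/101 23/101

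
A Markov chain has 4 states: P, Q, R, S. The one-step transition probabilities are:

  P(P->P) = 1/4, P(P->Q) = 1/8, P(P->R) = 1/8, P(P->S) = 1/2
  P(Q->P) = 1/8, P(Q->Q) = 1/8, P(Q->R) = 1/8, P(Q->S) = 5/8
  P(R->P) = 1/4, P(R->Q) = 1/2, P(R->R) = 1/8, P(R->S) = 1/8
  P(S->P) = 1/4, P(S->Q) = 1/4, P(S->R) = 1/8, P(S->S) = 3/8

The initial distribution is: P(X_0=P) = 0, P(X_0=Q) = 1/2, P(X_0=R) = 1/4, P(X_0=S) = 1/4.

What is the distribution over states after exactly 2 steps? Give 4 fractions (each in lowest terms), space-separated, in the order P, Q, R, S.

Answer: 7/32 29/128 1/8 55/128

Derivation:
Propagating the distribution step by step (d_{t+1} = d_t * P):
d_0 = (P=0, Q=1/2, R=1/4, S=1/4)
  d_1[P] = 0*1/4 + 1/2*1/8 + 1/4*1/4 + 1/4*1/4 = 3/16
  d_1[Q] = 0*1/8 + 1/2*1/8 + 1/4*1/2 + 1/4*1/4 = 1/4
  d_1[R] = 0*1/8 + 1/2*1/8 + 1/4*1/8 + 1/4*1/8 = 1/8
  d_1[S] = 0*1/2 + 1/2*5/8 + 1/4*1/8 + 1/4*3/8 = 7/16
d_1 = (P=3/16, Q=1/4, R=1/8, S=7/16)
  d_2[P] = 3/16*1/4 + 1/4*1/8 + 1/8*1/4 + 7/16*1/4 = 7/32
  d_2[Q] = 3/16*1/8 + 1/4*1/8 + 1/8*1/2 + 7/16*1/4 = 29/128
  d_2[R] = 3/16*1/8 + 1/4*1/8 + 1/8*1/8 + 7/16*1/8 = 1/8
  d_2[S] = 3/16*1/2 + 1/4*5/8 + 1/8*1/8 + 7/16*3/8 = 55/128
d_2 = (P=7/32, Q=29/128, R=1/8, S=55/128)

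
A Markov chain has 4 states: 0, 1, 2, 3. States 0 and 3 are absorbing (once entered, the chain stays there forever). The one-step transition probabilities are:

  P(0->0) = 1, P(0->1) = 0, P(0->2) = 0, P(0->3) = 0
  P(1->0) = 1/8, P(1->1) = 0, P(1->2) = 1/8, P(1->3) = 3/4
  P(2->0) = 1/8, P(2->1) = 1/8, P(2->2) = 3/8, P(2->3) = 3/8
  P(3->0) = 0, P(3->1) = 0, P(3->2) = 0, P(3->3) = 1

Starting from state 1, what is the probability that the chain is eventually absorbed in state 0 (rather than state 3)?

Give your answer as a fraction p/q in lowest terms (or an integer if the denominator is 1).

Let a_i = P(absorbed in 0 | start in state i).
Boundary conditions: a_0 = 1, a_3 = 0.
For each transient state i, a_i = sum_j P(i->j) * a_j:
  a_1 = 1/8*a_0 + 0*a_1 + 1/8*a_2 + 3/4*a_3
  a_2 = 1/8*a_0 + 1/8*a_1 + 3/8*a_2 + 3/8*a_3

Substituting a_0 = 1 and a_3 = 0, rearrange to (I - Q) a = r where r[i] = P(i -> 0):
  [1, -1/8] . (a_1, a_2) = 1/8
  [-1/8, 5/8] . (a_1, a_2) = 1/8

Solving yields:
  a_1 = 2/13
  a_2 = 3/13

Starting state is 1, so the absorption probability is a_1 = 2/13.

Answer: 2/13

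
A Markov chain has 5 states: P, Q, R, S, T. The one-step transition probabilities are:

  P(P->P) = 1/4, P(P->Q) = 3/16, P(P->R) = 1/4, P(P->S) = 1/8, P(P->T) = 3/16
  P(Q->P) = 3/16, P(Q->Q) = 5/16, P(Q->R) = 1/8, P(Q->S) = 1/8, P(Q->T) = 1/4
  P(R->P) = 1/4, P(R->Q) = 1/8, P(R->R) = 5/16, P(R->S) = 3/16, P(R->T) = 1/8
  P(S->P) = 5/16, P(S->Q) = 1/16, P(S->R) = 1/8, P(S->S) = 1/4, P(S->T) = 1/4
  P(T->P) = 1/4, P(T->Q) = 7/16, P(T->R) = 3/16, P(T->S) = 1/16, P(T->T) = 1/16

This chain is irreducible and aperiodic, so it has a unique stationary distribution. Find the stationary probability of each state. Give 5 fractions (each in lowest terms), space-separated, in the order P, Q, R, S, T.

The stationary distribution satisfies pi = pi * P, i.e.:
  pi_P = 1/4*pi_P + 3/16*pi_Q + 1/4*pi_R + 5/16*pi_S + 1/4*pi_T
  pi_Q = 3/16*pi_P + 5/16*pi_Q + 1/8*pi_R + 1/16*pi_S + 7/16*pi_T
  pi_R = 1/4*pi_P + 1/8*pi_Q + 5/16*pi_R + 1/8*pi_S + 3/16*pi_T
  pi_S = 1/8*pi_P + 1/8*pi_Q + 3/16*pi_R + 1/4*pi_S + 1/16*pi_T
  pi_T = 3/16*pi_P + 1/4*pi_Q + 1/8*pi_R + 1/4*pi_S + 1/16*pi_T
with normalization: pi_P + pi_Q + pi_R + pi_S + pi_T = 1.

Using the first 4 balance equations plus normalization, the linear system A*pi = b is:
  [-3/4, 3/16, 1/4, 5/16, 1/4] . pi = 0
  [3/16, -11/16, 1/8, 1/16, 7/16] . pi = 0
  [1/4, 1/8, -11/16, 1/8, 3/16] . pi = 0
  [1/8, 1/8, 3/16, -3/4, 1/16] . pi = 0
  [1, 1, 1, 1, 1] . pi = 1

Solving yields:
  pi_P = 6351/25951
  pi_Q = 5949/25951
  pi_R = 5321/25951
  pi_S = 3761/25951
  pi_T = 4569/25951

Verification (pi * P):
  6351/25951*1/4 + 5949/25951*3/16 + 5321/25951*1/4 + 3761/25951*5/16 + 4569/25951*1/4 = 6351/25951 = pi_P  (ok)
  6351/25951*3/16 + 5949/25951*5/16 + 5321/25951*1/8 + 3761/25951*1/16 + 4569/25951*7/16 = 5949/25951 = pi_Q  (ok)
  6351/25951*1/4 + 5949/25951*1/8 + 5321/25951*5/16 + 3761/25951*1/8 + 4569/25951*3/16 = 5321/25951 = pi_R  (ok)
  6351/25951*1/8 + 5949/25951*1/8 + 5321/25951*3/16 + 3761/25951*1/4 + 4569/25951*1/16 = 3761/25951 = pi_S  (ok)
  6351/25951*3/16 + 5949/25951*1/4 + 5321/25951*1/8 + 3761/25951*1/4 + 4569/25951*1/16 = 4569/25951 = pi_T  (ok)

Answer: 6351/25951 5949/25951 5321/25951 3761/25951 4569/25951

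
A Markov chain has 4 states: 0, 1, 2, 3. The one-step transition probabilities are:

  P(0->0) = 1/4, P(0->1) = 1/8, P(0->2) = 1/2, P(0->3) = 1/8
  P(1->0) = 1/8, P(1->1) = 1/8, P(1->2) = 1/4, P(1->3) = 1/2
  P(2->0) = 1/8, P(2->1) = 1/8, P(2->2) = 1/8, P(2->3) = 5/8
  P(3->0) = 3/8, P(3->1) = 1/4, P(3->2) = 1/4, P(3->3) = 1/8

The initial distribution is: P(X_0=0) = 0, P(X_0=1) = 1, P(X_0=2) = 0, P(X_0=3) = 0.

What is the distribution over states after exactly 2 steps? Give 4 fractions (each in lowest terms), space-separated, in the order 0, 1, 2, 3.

Propagating the distribution step by step (d_{t+1} = d_t * P):
d_0 = (0=0, 1=1, 2=0, 3=0)
  d_1[0] = 0*1/4 + 1*1/8 + 0*1/8 + 0*3/8 = 1/8
  d_1[1] = 0*1/8 + 1*1/8 + 0*1/8 + 0*1/4 = 1/8
  d_1[2] = 0*1/2 + 1*1/4 + 0*1/8 + 0*1/4 = 1/4
  d_1[3] = 0*1/8 + 1*1/2 + 0*5/8 + 0*1/8 = 1/2
d_1 = (0=1/8, 1=1/8, 2=1/4, 3=1/2)
  d_2[0] = 1/8*1/4 + 1/8*1/8 + 1/4*1/8 + 1/2*3/8 = 17/64
  d_2[1] = 1/8*1/8 + 1/8*1/8 + 1/4*1/8 + 1/2*1/4 = 3/16
  d_2[2] = 1/8*1/2 + 1/8*1/4 + 1/4*1/8 + 1/2*1/4 = 1/4
  d_2[3] = 1/8*1/8 + 1/8*1/2 + 1/4*5/8 + 1/2*1/8 = 19/64
d_2 = (0=17/64, 1=3/16, 2=1/4, 3=19/64)

Answer: 17/64 3/16 1/4 19/64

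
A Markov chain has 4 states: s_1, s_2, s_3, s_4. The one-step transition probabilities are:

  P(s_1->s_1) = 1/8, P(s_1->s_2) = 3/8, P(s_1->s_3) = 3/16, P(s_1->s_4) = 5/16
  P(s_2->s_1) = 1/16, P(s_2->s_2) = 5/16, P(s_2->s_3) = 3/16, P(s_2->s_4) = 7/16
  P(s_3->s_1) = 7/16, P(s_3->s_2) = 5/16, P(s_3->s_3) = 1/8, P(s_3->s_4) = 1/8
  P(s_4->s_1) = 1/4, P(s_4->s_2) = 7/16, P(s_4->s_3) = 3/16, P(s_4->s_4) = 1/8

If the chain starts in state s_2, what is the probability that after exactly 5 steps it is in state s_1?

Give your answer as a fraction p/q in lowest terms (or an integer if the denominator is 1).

Answer: 200861/1048576

Derivation:
Computing P^5 by repeated multiplication:
P^1 =
  s_1: [1/8, 3/8, 3/16, 5/16]
  s_2: [1/16, 5/16, 3/16, 7/16]
  s_3: [7/16, 5/16, 1/8, 1/8]
  s_4: [1/4, 7/16, 3/16, 1/8]
P^2 =
  s_1: [51/256, 23/64, 45/256, 17/64]
  s_2: [7/32, 95/256, 45/256, 15/64]
  s_3: [41/256, 91/256, 23/128, 39/128]
  s_4: [11/64, 11/32, 45/256, 79/256]
P^3 =
  s_1: [781/4096, 1467/4096, 723/4096, 1125/4096]
  s_2: [381/2048, 91/256, 723/4096, 1155/4096]
  s_3: [807/4096, 1477/4096, 361/2048, 545/2048]
  s_4: [807/4096, 741/2048, 723/4096, 271/1024]
P^4 =
  s_1: [6295/32768, 23511/65536, 11565/65536, 8935/32768]
  s_2: [12661/65536, 23/64, 11565/65536, 8879/32768]
  s_3: [12505/65536, 23467/65536, 5783/32768, 8999/32768]
  s_4: [12493/65536, 23455/65536, 11565/65536, 18023/65536]
P^5 =
  s_1: [100563/524288, 188005/524288, 185043/1048576, 286397/1048576]
  s_2: [200861/1048576, 375857/1048576, 185043/1048576, 286815/1048576]
  s_3: [201431/1048576, 376181/1048576, 92521/524288, 142961/524288]
  s_4: [12593/65536, 376219/1048576, 185043/1048576, 142913/524288]

(P^5)[s_2 -> s_1] = 200861/1048576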